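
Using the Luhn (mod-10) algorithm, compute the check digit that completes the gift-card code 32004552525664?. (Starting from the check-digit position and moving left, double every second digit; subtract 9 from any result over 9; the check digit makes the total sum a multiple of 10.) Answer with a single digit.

Partial digits right→left: 4 6 6 5 2 5 2 5 5 4 0 0 2 3
Double every second digit counting from the check-digit position (so the 1st, 3rd, 5th, ... of the partial from the right).
  doubled (with −9 where >9): 8 3 4 4 1 0 4 → sum 24
  kept as-is: 6 5 5 5 4 0 3 → sum 28
Total = 24 + 28 = 52.
Check digit = (10 − (52 mod 10)) mod 10 = 8.

8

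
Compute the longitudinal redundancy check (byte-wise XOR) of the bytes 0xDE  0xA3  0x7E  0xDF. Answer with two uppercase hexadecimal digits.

DC

XOR the bytes together:
  start with 0xDE
  0xDE ⊕ 0xA3 = 0x7D
  0x7D ⊕ 0x7E = 0x03
  0x03 ⊕ 0xDF = 0xDC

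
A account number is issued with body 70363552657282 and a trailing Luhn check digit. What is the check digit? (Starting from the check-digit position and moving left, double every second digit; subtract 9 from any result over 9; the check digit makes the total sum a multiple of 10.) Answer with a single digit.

Partial digits right→left: 2 8 2 7 5 6 2 5 5 3 6 3 0 7
Double every second digit counting from the check-digit position (so the 1st, 3rd, 5th, ... of the partial from the right).
  doubled (with −9 where >9): 4 4 1 4 1 3 0 → sum 17
  kept as-is: 8 7 6 5 3 3 7 → sum 39
Total = 17 + 39 = 56.
Check digit = (10 − (56 mod 10)) mod 10 = 4.

4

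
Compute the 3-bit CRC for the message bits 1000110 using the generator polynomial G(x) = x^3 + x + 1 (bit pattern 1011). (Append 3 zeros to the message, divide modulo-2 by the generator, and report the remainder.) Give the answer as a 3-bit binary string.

101

Append 3 zeros: 1000110000. Divide by 1011 (XOR where the leading bit is 1):
  pos 0: 1000 XOR 1011 = 0011
  pos 2: 1111 XOR 1011 = 0100
  pos 3: 1000 XOR 1011 = 0011
  pos 5: 1100 XOR 1011 = 0111
  pos 6: 1110 XOR 1011 = 0101
Remainder (last 3 bits) = 101. This is the CRC / FCS.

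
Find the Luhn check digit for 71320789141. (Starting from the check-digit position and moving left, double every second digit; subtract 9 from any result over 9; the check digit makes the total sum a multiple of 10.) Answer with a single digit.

5

Partial digits right→left: 1 4 1 9 8 7 0 2 3 1 7
Double every second digit counting from the check-digit position (so the 1st, 3rd, 5th, ... of the partial from the right).
  doubled (with −9 where >9): 2 2 7 0 6 5 → sum 22
  kept as-is: 4 9 7 2 1 → sum 23
Total = 22 + 23 = 45.
Check digit = (10 − (45 mod 10)) mod 10 = 5.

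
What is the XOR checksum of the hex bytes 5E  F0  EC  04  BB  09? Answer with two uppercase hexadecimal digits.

XOR the bytes together:
  start with 0x5E
  0x5E ⊕ 0xF0 = 0xAE
  0xAE ⊕ 0xEC = 0x42
  0x42 ⊕ 0x04 = 0x46
  0x46 ⊕ 0xBB = 0xFD
  0xFD ⊕ 0x09 = 0xF4

F4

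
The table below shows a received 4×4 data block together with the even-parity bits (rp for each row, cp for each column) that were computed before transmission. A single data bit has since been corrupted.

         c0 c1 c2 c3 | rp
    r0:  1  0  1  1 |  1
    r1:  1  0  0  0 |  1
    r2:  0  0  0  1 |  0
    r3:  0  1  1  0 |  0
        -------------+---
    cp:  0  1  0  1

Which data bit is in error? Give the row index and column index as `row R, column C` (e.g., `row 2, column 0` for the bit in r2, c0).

row 2, column 3

Recompute each row's even parity and compare to rp:
  r0: data parity 1, sent rp 1 → ok
  r1: data parity 1, sent rp 1 → ok
  r2: data parity 1, sent rp 0 → mismatch
  r3: data parity 0, sent rp 0 → ok
Recompute each column's even parity and compare to cp:
  c0: data parity 0, sent cp 0 → ok
  c1: data parity 1, sent cp 1 → ok
  c2: data parity 0, sent cp 0 → ok
  c3: data parity 0, sent cp 1 → mismatch
Exactly one row (r2) and one column (c3) fail → the flipped bit is at their intersection.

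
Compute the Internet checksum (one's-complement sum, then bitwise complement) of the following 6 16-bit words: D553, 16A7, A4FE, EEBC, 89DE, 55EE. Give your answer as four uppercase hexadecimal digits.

One's-complement addition (fold any carry out of bit 15 back into bit 0):
  0xD553 + 0x16A7 = 0x0EBFA
  0xEBFA + 0xA4FE = 0x190F8 → wrap carry → 0x90F9
  0x90F9 + 0xEEBC = 0x17FB5 → wrap carry → 0x7FB6
  0x7FB6 + 0x89DE = 0x10994 → wrap carry → 0x0995
  0x0995 + 0x55EE = 0x05F83
One's-complement sum = 0x5F83.
Checksum = ~0x5F83 & 0xFFFF = 0xA07C.

A07C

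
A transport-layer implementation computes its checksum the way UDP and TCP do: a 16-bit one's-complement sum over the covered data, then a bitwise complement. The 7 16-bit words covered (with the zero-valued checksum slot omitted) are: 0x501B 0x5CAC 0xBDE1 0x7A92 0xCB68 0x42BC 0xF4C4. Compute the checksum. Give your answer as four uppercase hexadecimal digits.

One's-complement addition (fold any carry out of bit 15 back into bit 0):
  0x501B + 0x5CAC = 0x0ACC7
  0xACC7 + 0xBDE1 = 0x16AA8 → wrap carry → 0x6AA9
  0x6AA9 + 0x7A92 = 0x0E53B
  0xE53B + 0xCB68 = 0x1B0A3 → wrap carry → 0xB0A4
  0xB0A4 + 0x42BC = 0x0F360
  0xF360 + 0xF4C4 = 0x1E824 → wrap carry → 0xE825
One's-complement sum = 0xE825.
Checksum = ~0xE825 & 0xFFFF = 0x17DA.

17DA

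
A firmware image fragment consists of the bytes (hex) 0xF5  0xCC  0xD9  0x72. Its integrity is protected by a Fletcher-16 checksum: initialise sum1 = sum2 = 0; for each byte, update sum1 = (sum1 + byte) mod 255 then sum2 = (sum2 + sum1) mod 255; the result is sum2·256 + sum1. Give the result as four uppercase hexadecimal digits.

Running sums (mod 255):
  after byte 0 (0xF5): sum1=245, sum2=245
  after byte 1 (0xCC): sum1=194, sum2=184
  after byte 2 (0xD9): sum1=156, sum2=85
  after byte 3 (0x72): sum1=15, sum2=100
Checksum = sum2·256 + sum1 = 100·256 + 15 = 25615 = 0x640F.

640F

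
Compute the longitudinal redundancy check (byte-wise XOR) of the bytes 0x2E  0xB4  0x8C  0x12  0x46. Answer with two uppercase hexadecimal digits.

42

XOR the bytes together:
  start with 0x2E
  0x2E ⊕ 0xB4 = 0x9A
  0x9A ⊕ 0x8C = 0x16
  0x16 ⊕ 0x12 = 0x04
  0x04 ⊕ 0x46 = 0x42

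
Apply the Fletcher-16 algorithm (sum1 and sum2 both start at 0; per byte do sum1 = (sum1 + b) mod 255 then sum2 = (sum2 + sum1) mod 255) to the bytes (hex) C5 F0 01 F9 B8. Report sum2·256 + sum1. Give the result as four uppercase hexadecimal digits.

Running sums (mod 255):
  after byte 0 (C5): sum1=197, sum2=197
  after byte 1 (F0): sum1=182, sum2=124
  after byte 2 (01): sum1=183, sum2=52
  after byte 3 (F9): sum1=177, sum2=229
  after byte 4 (B8): sum1=106, sum2=80
Checksum = sum2·256 + sum1 = 80·256 + 106 = 20586 = 0x506A.

506A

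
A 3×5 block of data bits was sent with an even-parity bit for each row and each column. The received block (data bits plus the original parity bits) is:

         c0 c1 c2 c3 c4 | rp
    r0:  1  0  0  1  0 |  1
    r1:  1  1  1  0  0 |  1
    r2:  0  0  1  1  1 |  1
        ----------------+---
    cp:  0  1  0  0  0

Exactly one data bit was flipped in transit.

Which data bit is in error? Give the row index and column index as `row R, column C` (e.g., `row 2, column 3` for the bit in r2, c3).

Recompute each row's even parity and compare to rp:
  r0: data parity 0, sent rp 1 → mismatch
  r1: data parity 1, sent rp 1 → ok
  r2: data parity 1, sent rp 1 → ok
Recompute each column's even parity and compare to cp:
  c0: data parity 0, sent cp 0 → ok
  c1: data parity 1, sent cp 1 → ok
  c2: data parity 0, sent cp 0 → ok
  c3: data parity 0, sent cp 0 → ok
  c4: data parity 1, sent cp 0 → mismatch
Exactly one row (r0) and one column (c4) fail → the flipped bit is at their intersection.

row 0, column 4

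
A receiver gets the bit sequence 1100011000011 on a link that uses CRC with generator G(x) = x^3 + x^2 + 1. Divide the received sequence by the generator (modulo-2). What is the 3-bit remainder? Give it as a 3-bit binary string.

Modulo-2 division of 1100011000011 by 1101:
  pos 0: 1100 XOR 1101 = 0001
  pos 3: 1011 XOR 1101 = 0110
  pos 4: 1100 XOR 1101 = 0001
  pos 7: 1000 XOR 1101 = 0101
  pos 8: 1011 XOR 1101 = 0110
  pos 9: 1101 XOR 1101 = 0000
Remainder = 000 (zero — the frame passes the CRC check).

000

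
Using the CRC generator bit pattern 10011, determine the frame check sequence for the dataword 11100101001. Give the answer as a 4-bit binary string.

1001

Append 4 zeros: 111001010010000. Divide by 10011 (XOR where the leading bit is 1):
  pos 0: 11100 XOR 10011 = 01111
  pos 1: 11111 XOR 10011 = 01100
  pos 2: 11000 XOR 10011 = 01011
  pos 3: 10111 XOR 10011 = 00100
  pos 5: 10000 XOR 10011 = 00011
  pos 8: 11100 XOR 10011 = 01111
  pos 9: 11110 XOR 10011 = 01101
  pos 10: 11010 XOR 10011 = 01001
Remainder (last 4 bits) = 1001. This is the CRC / FCS.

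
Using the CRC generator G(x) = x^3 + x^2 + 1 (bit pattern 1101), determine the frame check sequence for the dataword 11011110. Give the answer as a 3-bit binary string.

Append 3 zeros: 11011110000. Divide by 1101 (XOR where the leading bit is 1):
  pos 0: 1101 XOR 1101 = 0000
  pos 4: 1110 XOR 1101 = 0011
  pos 6: 1100 XOR 1101 = 0001
Remainder (last 3 bits) = 010. This is the CRC / FCS.

010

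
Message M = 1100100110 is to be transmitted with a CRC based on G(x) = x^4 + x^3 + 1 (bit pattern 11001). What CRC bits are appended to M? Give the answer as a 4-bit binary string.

Append 4 zeros: 11001001100000. Divide by 11001 (XOR where the leading bit is 1):
  pos 0: 11001 XOR 11001 = 00000
  pos 7: 11000 XOR 11001 = 00001
Remainder (last 4 bits) = 0100. This is the CRC / FCS.

0100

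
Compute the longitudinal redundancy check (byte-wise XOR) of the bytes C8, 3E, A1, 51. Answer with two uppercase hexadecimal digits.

XOR the bytes together:
  start with 0xC8
  0xC8 ⊕ 0x3E = 0xF6
  0xF6 ⊕ 0xA1 = 0x57
  0x57 ⊕ 0x51 = 0x06

06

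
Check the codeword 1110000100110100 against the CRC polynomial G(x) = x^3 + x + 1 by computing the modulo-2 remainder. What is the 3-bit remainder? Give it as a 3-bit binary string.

Modulo-2 division of 1110000100110100 by 1011:
  pos 0: 1110 XOR 1011 = 0101
  pos 1: 1010 XOR 1011 = 0001
  pos 4: 1001 XOR 1011 = 0010
  pos 6: 1000 XOR 1011 = 0011
  pos 8: 1111 XOR 1011 = 0100
  pos 9: 1000 XOR 1011 = 0011
  pos 11: 1110 XOR 1011 = 0101
  pos 12: 1010 XOR 1011 = 0001
Remainder = 001 (nonzero — an error is detected).

001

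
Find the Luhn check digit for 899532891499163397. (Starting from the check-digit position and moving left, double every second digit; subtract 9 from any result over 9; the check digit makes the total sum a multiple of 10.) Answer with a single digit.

Partial digits right→left: 7 9 3 3 6 1 9 9 4 1 9 8 2 3 5 9 9 8
Double every second digit counting from the check-digit position (so the 1st, 3rd, 5th, ... of the partial from the right).
  doubled (with −9 where >9): 5 6 3 9 8 9 4 1 9 → sum 54
  kept as-is: 9 3 1 9 1 8 3 9 8 → sum 51
Total = 54 + 51 = 105.
Check digit = (10 − (105 mod 10)) mod 10 = 5.

5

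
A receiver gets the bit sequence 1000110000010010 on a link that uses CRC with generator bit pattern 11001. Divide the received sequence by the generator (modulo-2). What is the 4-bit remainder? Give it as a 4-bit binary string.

1101

Modulo-2 division of 1000110000010010 by 11001:
  pos 0: 10001 XOR 11001 = 01000
  pos 1: 10001 XOR 11001 = 01000
  pos 2: 10000 XOR 11001 = 01001
  pos 3: 10010 XOR 11001 = 01011
  pos 4: 10110 XOR 11001 = 01111
  pos 5: 11110 XOR 11001 = 00111
  pos 7: 11101 XOR 11001 = 00100
  pos 9: 10000 XOR 11001 = 01001
  pos 10: 10011 XOR 11001 = 01010
  pos 11: 10100 XOR 11001 = 01101
Remainder = 1101 (nonzero — an error is detected).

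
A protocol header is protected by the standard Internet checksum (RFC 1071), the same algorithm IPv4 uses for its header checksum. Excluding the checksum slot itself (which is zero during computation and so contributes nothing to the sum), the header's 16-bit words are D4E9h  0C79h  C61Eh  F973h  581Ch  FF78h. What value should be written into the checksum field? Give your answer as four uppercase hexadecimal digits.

One's-complement addition (fold any carry out of bit 15 back into bit 0):
  0xD4E9 + 0x0C79 = 0x0E162
  0xE162 + 0xC61E = 0x1A780 → wrap carry → 0xA781
  0xA781 + 0xF973 = 0x1A0F4 → wrap carry → 0xA0F5
  0xA0F5 + 0x581C = 0x0F911
  0xF911 + 0xFF78 = 0x1F889 → wrap carry → 0xF88A
One's-complement sum = 0xF88A.
Checksum = ~0xF88A & 0xFFFF = 0x0775.

0775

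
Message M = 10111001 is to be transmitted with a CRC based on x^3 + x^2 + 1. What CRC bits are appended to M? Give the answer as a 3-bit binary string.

Append 3 zeros: 10111001000. Divide by 1101 (XOR where the leading bit is 1):
  pos 0: 1011 XOR 1101 = 0110
  pos 1: 1101 XOR 1101 = 0000
  pos 7: 1000 XOR 1101 = 0101
Remainder (last 3 bits) = 101. This is the CRC / FCS.

101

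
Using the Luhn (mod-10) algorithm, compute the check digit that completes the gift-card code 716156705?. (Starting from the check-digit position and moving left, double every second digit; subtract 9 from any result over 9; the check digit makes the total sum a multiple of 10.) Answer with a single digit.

7

Partial digits right→left: 5 0 7 6 5 1 6 1 7
Double every second digit counting from the check-digit position (so the 1st, 3rd, 5th, ... of the partial from the right).
  doubled (with −9 where >9): 1 5 1 3 5 → sum 15
  kept as-is: 0 6 1 1 → sum 8
Total = 15 + 8 = 23.
Check digit = (10 − (23 mod 10)) mod 10 = 7.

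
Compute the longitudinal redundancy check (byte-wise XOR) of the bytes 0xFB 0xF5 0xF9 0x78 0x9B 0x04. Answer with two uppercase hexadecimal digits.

10

XOR the bytes together:
  start with 0xFB
  0xFB ⊕ 0xF5 = 0x0E
  0x0E ⊕ 0xF9 = 0xF7
  0xF7 ⊕ 0x78 = 0x8F
  0x8F ⊕ 0x9B = 0x14
  0x14 ⊕ 0x04 = 0x10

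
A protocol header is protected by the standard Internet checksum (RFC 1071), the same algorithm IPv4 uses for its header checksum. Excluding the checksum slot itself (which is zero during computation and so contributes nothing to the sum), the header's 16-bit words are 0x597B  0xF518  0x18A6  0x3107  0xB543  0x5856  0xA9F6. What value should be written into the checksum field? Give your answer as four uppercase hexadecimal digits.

B02D

One's-complement addition (fold any carry out of bit 15 back into bit 0):
  0x597B + 0xF518 = 0x14E93 → wrap carry → 0x4E94
  0x4E94 + 0x18A6 = 0x0673A
  0x673A + 0x3107 = 0x09841
  0x9841 + 0xB543 = 0x14D84 → wrap carry → 0x4D85
  0x4D85 + 0x5856 = 0x0A5DB
  0xA5DB + 0xA9F6 = 0x14FD1 → wrap carry → 0x4FD2
One's-complement sum = 0x4FD2.
Checksum = ~0x4FD2 & 0xFFFF = 0xB02D.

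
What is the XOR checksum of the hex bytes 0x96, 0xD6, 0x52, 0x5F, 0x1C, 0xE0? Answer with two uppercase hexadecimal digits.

B1

XOR the bytes together:
  start with 0x96
  0x96 ⊕ 0xD6 = 0x40
  0x40 ⊕ 0x52 = 0x12
  0x12 ⊕ 0x5F = 0x4D
  0x4D ⊕ 0x1C = 0x51
  0x51 ⊕ 0xE0 = 0xB1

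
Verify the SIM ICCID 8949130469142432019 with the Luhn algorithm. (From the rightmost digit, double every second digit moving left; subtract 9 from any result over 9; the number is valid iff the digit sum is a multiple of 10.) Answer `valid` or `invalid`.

From the right, keep odd positions and double even positions (subtract 9 from any doubled value over 9):
  doubled (positions 2,4,...): 2 4 8 8 9 8 6 9 9 → sum 63
  kept (positions 1,3,...): 9 0 3 2 1 6 0 1 4 8 → sum 34
Total = 97.
97 mod 10 = 7, so the number is invalid.

invalid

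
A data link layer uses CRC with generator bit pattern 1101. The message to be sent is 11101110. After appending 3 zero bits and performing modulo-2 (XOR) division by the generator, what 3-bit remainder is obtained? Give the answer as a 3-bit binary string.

Append 3 zeros: 11101110000. Divide by 1101 (XOR where the leading bit is 1):
  pos 0: 1110 XOR 1101 = 0011
  pos 2: 1111 XOR 1101 = 0010
  pos 4: 1010 XOR 1101 = 0111
  pos 5: 1110 XOR 1101 = 0011
  pos 7: 1100 XOR 1101 = 0001
Remainder (last 3 bits) = 001. This is the CRC / FCS.

001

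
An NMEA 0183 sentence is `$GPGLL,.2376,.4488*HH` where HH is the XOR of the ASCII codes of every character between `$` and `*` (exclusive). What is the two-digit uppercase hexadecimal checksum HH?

50

XOR the ASCII codes of the payload characters:
  'G' = 0x47 → acc = 0x47
  'P' = 0x50 → acc = 0x17
  'G' = 0x47 → acc = 0x50
  'L' = 0x4C → acc = 0x1C
  'L' = 0x4C → acc = 0x50
  ',' = 0x2C → acc = 0x7C
  '.' = 0x2E → acc = 0x52
  '2' = 0x32 → acc = 0x60
  '3' = 0x33 → acc = 0x53
  '7' = 0x37 → acc = 0x64
  '6' = 0x36 → acc = 0x52
  ',' = 0x2C → acc = 0x7E
  '.' = 0x2E → acc = 0x50
  '4' = 0x34 → acc = 0x64
  '4' = 0x34 → acc = 0x50
  '8' = 0x38 → acc = 0x68
  '8' = 0x38 → acc = 0x50
Checksum = 0x50.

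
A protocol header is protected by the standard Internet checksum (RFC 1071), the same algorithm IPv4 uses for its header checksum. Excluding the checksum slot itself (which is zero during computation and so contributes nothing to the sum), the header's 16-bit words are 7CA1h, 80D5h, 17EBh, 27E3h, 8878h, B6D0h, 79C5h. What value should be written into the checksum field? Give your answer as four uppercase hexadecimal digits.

One's-complement addition (fold any carry out of bit 15 back into bit 0):
  0x7CA1 + 0x80D5 = 0x0FD76
  0xFD76 + 0x17EB = 0x11561 → wrap carry → 0x1562
  0x1562 + 0x27E3 = 0x03D45
  0x3D45 + 0x8878 = 0x0C5BD
  0xC5BD + 0xB6D0 = 0x17C8D → wrap carry → 0x7C8E
  0x7C8E + 0x79C5 = 0x0F653
One's-complement sum = 0xF653.
Checksum = ~0xF653 & 0xFFFF = 0x09AC.

09AC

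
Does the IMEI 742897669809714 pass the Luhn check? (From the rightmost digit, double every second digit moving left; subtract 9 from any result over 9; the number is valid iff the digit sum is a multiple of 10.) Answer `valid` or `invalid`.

invalid

From the right, keep odd positions and double even positions (subtract 9 from any doubled value over 9):
  doubled (positions 2,4,...): 2 9 7 3 5 7 8 → sum 41
  kept (positions 1,3,...): 4 7 0 9 6 9 2 7 → sum 44
Total = 85.
85 mod 10 = 5, so the number is invalid.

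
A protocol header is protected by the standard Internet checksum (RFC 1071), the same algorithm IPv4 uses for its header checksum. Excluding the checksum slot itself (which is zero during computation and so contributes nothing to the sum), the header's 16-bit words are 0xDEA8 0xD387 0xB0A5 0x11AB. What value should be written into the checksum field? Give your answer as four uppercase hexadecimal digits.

8B7E

One's-complement addition (fold any carry out of bit 15 back into bit 0):
  0xDEA8 + 0xD387 = 0x1B22F → wrap carry → 0xB230
  0xB230 + 0xB0A5 = 0x162D5 → wrap carry → 0x62D6
  0x62D6 + 0x11AB = 0x07481
One's-complement sum = 0x7481.
Checksum = ~0x7481 & 0xFFFF = 0x8B7E.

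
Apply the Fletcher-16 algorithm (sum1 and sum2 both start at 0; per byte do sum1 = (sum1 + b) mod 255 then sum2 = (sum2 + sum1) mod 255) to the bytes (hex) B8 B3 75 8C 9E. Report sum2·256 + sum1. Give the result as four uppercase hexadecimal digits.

820D

Running sums (mod 255):
  after byte 0 (B8): sum1=184, sum2=184
  after byte 1 (B3): sum1=108, sum2=37
  after byte 2 (75): sum1=225, sum2=7
  after byte 3 (8C): sum1=110, sum2=117
  after byte 4 (9E): sum1=13, sum2=130
Checksum = sum2·256 + sum1 = 130·256 + 13 = 33293 = 0x820D.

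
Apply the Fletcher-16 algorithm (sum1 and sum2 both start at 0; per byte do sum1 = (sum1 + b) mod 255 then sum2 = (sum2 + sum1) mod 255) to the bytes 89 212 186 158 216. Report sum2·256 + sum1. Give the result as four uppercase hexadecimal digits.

Running sums (mod 255):
  after byte 0 (89): sum1=89, sum2=89
  after byte 1 (212): sum1=46, sum2=135
  after byte 2 (186): sum1=232, sum2=112
  after byte 3 (158): sum1=135, sum2=247
  after byte 4 (216): sum1=96, sum2=88
Checksum = sum2·256 + sum1 = 88·256 + 96 = 22624 = 0x5860.

5860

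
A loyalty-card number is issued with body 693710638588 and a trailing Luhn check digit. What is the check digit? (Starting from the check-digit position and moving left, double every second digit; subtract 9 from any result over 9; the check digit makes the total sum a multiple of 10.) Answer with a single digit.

0

Partial digits right→left: 8 8 5 8 3 6 0 1 7 3 9 6
Double every second digit counting from the check-digit position (so the 1st, 3rd, 5th, ... of the partial from the right).
  doubled (with −9 where >9): 7 1 6 0 5 9 → sum 28
  kept as-is: 8 8 6 1 3 6 → sum 32
Total = 28 + 32 = 60.
Check digit = (10 − (60 mod 10)) mod 10 = 0.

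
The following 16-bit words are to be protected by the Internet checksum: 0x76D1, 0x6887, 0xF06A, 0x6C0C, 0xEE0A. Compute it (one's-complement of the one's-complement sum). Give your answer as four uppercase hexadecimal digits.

D624

One's-complement addition (fold any carry out of bit 15 back into bit 0):
  0x76D1 + 0x6887 = 0x0DF58
  0xDF58 + 0xF06A = 0x1CFC2 → wrap carry → 0xCFC3
  0xCFC3 + 0x6C0C = 0x13BCF → wrap carry → 0x3BD0
  0x3BD0 + 0xEE0A = 0x129DA → wrap carry → 0x29DB
One's-complement sum = 0x29DB.
Checksum = ~0x29DB & 0xFFFF = 0xD624.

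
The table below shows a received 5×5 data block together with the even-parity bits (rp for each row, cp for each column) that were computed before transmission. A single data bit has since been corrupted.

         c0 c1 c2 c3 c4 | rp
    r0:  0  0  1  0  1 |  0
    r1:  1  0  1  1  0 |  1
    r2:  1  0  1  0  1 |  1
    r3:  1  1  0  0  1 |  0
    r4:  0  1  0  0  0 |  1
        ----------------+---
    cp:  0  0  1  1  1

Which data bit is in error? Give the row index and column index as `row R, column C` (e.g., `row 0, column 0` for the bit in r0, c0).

Recompute each row's even parity and compare to rp:
  r0: data parity 0, sent rp 0 → ok
  r1: data parity 1, sent rp 1 → ok
  r2: data parity 1, sent rp 1 → ok
  r3: data parity 1, sent rp 0 → mismatch
  r4: data parity 1, sent rp 1 → ok
Recompute each column's even parity and compare to cp:
  c0: data parity 1, sent cp 0 → mismatch
  c1: data parity 0, sent cp 0 → ok
  c2: data parity 1, sent cp 1 → ok
  c3: data parity 1, sent cp 1 → ok
  c4: data parity 1, sent cp 1 → ok
Exactly one row (r3) and one column (c0) fail → the flipped bit is at their intersection.

row 3, column 0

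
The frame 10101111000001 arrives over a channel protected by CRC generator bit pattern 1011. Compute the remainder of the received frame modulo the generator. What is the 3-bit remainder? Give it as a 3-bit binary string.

Modulo-2 division of 10101111000001 by 1011:
  pos 0: 1010 XOR 1011 = 0001
  pos 3: 1111 XOR 1011 = 0100
  pos 4: 1001 XOR 1011 = 0010
  pos 6: 1000 XOR 1011 = 0011
  pos 8: 1100 XOR 1011 = 0111
  pos 9: 1110 XOR 1011 = 0101
  pos 10: 1011 XOR 1011 = 0000
Remainder = 000 (zero — the frame passes the CRC check).

000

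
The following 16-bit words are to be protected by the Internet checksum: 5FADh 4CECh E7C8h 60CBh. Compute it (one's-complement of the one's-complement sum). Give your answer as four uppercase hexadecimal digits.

0AD2

One's-complement addition (fold any carry out of bit 15 back into bit 0):
  0x5FAD + 0x4CEC = 0x0AC99
  0xAC99 + 0xE7C8 = 0x19461 → wrap carry → 0x9462
  0x9462 + 0x60CB = 0x0F52D
One's-complement sum = 0xF52D.
Checksum = ~0xF52D & 0xFFFF = 0x0AD2.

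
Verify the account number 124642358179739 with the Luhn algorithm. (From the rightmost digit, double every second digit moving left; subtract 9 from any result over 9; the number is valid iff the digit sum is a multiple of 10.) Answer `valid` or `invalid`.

From the right, keep odd positions and double even positions (subtract 9 from any doubled value over 9):
  doubled (positions 2,4,...): 6 9 2 1 4 3 4 → sum 29
  kept (positions 1,3,...): 9 7 7 8 3 4 4 1 → sum 43
Total = 72.
72 mod 10 = 2, so the number is invalid.

invalid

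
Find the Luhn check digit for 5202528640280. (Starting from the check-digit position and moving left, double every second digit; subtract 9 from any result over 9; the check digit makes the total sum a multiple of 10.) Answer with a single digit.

9

Partial digits right→left: 0 8 2 0 4 6 8 2 5 2 0 2 5
Double every second digit counting from the check-digit position (so the 1st, 3rd, 5th, ... of the partial from the right).
  doubled (with −9 where >9): 0 4 8 7 1 0 1 → sum 21
  kept as-is: 8 0 6 2 2 2 → sum 20
Total = 21 + 20 = 41.
Check digit = (10 − (41 mod 10)) mod 10 = 9.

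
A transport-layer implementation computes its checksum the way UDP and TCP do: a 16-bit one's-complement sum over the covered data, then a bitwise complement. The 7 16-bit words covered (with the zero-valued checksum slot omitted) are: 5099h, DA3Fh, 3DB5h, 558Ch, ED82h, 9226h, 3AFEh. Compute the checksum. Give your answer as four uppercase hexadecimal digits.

873D

One's-complement addition (fold any carry out of bit 15 back into bit 0):
  0x5099 + 0xDA3F = 0x12AD8 → wrap carry → 0x2AD9
  0x2AD9 + 0x3DB5 = 0x0688E
  0x688E + 0x558C = 0x0BE1A
  0xBE1A + 0xED82 = 0x1AB9C → wrap carry → 0xAB9D
  0xAB9D + 0x9226 = 0x13DC3 → wrap carry → 0x3DC4
  0x3DC4 + 0x3AFE = 0x078C2
One's-complement sum = 0x78C2.
Checksum = ~0x78C2 & 0xFFFF = 0x873D.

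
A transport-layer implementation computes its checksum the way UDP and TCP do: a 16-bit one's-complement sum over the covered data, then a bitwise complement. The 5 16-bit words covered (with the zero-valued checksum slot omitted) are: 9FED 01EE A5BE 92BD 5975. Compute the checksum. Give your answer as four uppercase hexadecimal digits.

One's-complement addition (fold any carry out of bit 15 back into bit 0):
  0x9FED + 0x01EE = 0x0A1DB
  0xA1DB + 0xA5BE = 0x14799 → wrap carry → 0x479A
  0x479A + 0x92BD = 0x0DA57
  0xDA57 + 0x5975 = 0x133CC → wrap carry → 0x33CD
One's-complement sum = 0x33CD.
Checksum = ~0x33CD & 0xFFFF = 0xCC32.

CC32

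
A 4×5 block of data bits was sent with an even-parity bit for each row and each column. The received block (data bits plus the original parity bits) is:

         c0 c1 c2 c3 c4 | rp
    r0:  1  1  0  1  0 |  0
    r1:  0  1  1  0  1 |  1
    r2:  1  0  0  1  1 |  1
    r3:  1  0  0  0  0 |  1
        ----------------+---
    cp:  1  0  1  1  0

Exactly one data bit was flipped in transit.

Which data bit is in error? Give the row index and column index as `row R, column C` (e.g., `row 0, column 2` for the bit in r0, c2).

Recompute each row's even parity and compare to rp:
  r0: data parity 1, sent rp 0 → mismatch
  r1: data parity 1, sent rp 1 → ok
  r2: data parity 1, sent rp 1 → ok
  r3: data parity 1, sent rp 1 → ok
Recompute each column's even parity and compare to cp:
  c0: data parity 1, sent cp 1 → ok
  c1: data parity 0, sent cp 0 → ok
  c2: data parity 1, sent cp 1 → ok
  c3: data parity 0, sent cp 1 → mismatch
  c4: data parity 0, sent cp 0 → ok
Exactly one row (r0) and one column (c3) fail → the flipped bit is at their intersection.

row 0, column 3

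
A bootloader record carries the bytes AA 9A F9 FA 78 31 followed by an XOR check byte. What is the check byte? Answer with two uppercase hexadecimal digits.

7A

XOR the bytes together:
  start with 0xAA
  0xAA ⊕ 0x9A = 0x30
  0x30 ⊕ 0xF9 = 0xC9
  0xC9 ⊕ 0xFA = 0x33
  0x33 ⊕ 0x78 = 0x4B
  0x4B ⊕ 0x31 = 0x7A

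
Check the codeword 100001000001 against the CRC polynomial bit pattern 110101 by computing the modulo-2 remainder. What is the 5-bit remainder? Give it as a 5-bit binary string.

10000

Modulo-2 division of 100001000001 by 110101:
  pos 0: 100001 XOR 110101 = 010100
  pos 1: 101000 XOR 110101 = 011101
  pos 2: 111010 XOR 110101 = 001111
  pos 4: 111100 XOR 110101 = 001001
  pos 6: 100101 XOR 110101 = 010000
Remainder = 10000 (nonzero — an error is detected).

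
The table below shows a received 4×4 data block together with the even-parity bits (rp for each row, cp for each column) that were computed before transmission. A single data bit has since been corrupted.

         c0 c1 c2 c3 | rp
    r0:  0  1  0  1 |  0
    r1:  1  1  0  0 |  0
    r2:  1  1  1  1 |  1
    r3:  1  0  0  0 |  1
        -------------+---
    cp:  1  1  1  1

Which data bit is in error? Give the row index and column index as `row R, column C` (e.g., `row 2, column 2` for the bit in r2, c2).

row 2, column 3

Recompute each row's even parity and compare to rp:
  r0: data parity 0, sent rp 0 → ok
  r1: data parity 0, sent rp 0 → ok
  r2: data parity 0, sent rp 1 → mismatch
  r3: data parity 1, sent rp 1 → ok
Recompute each column's even parity and compare to cp:
  c0: data parity 1, sent cp 1 → ok
  c1: data parity 1, sent cp 1 → ok
  c2: data parity 1, sent cp 1 → ok
  c3: data parity 0, sent cp 1 → mismatch
Exactly one row (r2) and one column (c3) fail → the flipped bit is at their intersection.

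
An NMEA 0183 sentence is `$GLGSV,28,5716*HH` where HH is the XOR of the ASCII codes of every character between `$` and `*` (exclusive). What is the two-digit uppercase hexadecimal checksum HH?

XOR the ASCII codes of the payload characters:
  'G' = 0x47 → acc = 0x47
  'L' = 0x4C → acc = 0x0B
  'G' = 0x47 → acc = 0x4C
  'S' = 0x53 → acc = 0x1F
  'V' = 0x56 → acc = 0x49
  ',' = 0x2C → acc = 0x65
  '2' = 0x32 → acc = 0x57
  '8' = 0x38 → acc = 0x6F
  ',' = 0x2C → acc = 0x43
  '5' = 0x35 → acc = 0x76
  '7' = 0x37 → acc = 0x41
  '1' = 0x31 → acc = 0x70
  '6' = 0x36 → acc = 0x46
Checksum = 0x46.

46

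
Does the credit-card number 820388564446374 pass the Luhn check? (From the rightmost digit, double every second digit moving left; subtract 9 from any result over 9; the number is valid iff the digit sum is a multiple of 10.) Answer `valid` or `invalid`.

invalid

From the right, keep odd positions and double even positions (subtract 9 from any doubled value over 9):
  doubled (positions 2,4,...): 5 3 8 3 7 6 4 → sum 36
  kept (positions 1,3,...): 4 3 4 4 5 8 0 8 → sum 36
Total = 72.
72 mod 10 = 2, so the number is invalid.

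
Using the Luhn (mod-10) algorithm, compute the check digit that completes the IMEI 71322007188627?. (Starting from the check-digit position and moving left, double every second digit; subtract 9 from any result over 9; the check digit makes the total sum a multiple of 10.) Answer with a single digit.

1

Partial digits right→left: 7 2 6 8 8 1 7 0 0 2 2 3 1 7
Double every second digit counting from the check-digit position (so the 1st, 3rd, 5th, ... of the partial from the right).
  doubled (with −9 where >9): 5 3 7 5 0 4 2 → sum 26
  kept as-is: 2 8 1 0 2 3 7 → sum 23
Total = 26 + 23 = 49.
Check digit = (10 − (49 mod 10)) mod 10 = 1.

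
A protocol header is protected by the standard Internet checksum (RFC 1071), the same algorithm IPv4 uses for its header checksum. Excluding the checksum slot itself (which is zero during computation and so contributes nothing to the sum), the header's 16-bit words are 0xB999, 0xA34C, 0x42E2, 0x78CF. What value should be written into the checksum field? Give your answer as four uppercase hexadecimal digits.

One's-complement addition (fold any carry out of bit 15 back into bit 0):
  0xB999 + 0xA34C = 0x15CE5 → wrap carry → 0x5CE6
  0x5CE6 + 0x42E2 = 0x09FC8
  0x9FC8 + 0x78CF = 0x11897 → wrap carry → 0x1898
One's-complement sum = 0x1898.
Checksum = ~0x1898 & 0xFFFF = 0xE767.

E767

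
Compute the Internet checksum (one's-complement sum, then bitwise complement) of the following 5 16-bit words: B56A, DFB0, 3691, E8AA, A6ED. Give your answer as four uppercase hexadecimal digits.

A4BA

One's-complement addition (fold any carry out of bit 15 back into bit 0):
  0xB56A + 0xDFB0 = 0x1951A → wrap carry → 0x951B
  0x951B + 0x3691 = 0x0CBAC
  0xCBAC + 0xE8AA = 0x1B456 → wrap carry → 0xB457
  0xB457 + 0xA6ED = 0x15B44 → wrap carry → 0x5B45
One's-complement sum = 0x5B45.
Checksum = ~0x5B45 & 0xFFFF = 0xA4BA.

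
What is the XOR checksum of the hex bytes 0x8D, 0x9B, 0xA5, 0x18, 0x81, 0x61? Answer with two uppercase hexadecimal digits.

XOR the bytes together:
  start with 0x8D
  0x8D ⊕ 0x9B = 0x16
  0x16 ⊕ 0xA5 = 0xB3
  0xB3 ⊕ 0x18 = 0xAB
  0xAB ⊕ 0x81 = 0x2A
  0x2A ⊕ 0x61 = 0x4B

4B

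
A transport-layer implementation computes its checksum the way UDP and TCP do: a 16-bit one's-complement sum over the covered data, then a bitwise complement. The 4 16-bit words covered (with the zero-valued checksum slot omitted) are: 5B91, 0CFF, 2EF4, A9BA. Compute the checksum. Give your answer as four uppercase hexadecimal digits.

BEC0

One's-complement addition (fold any carry out of bit 15 back into bit 0):
  0x5B91 + 0x0CFF = 0x06890
  0x6890 + 0x2EF4 = 0x09784
  0x9784 + 0xA9BA = 0x1413E → wrap carry → 0x413F
One's-complement sum = 0x413F.
Checksum = ~0x413F & 0xFFFF = 0xBEC0.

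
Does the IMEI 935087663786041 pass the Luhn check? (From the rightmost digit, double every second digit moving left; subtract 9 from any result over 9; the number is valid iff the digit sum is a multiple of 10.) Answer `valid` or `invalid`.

valid

From the right, keep odd positions and double even positions (subtract 9 from any doubled value over 9):
  doubled (positions 2,4,...): 8 3 5 3 5 0 6 → sum 30
  kept (positions 1,3,...): 1 0 8 3 6 8 5 9 → sum 40
Total = 70.
70 mod 10 = 0, so the number is valid.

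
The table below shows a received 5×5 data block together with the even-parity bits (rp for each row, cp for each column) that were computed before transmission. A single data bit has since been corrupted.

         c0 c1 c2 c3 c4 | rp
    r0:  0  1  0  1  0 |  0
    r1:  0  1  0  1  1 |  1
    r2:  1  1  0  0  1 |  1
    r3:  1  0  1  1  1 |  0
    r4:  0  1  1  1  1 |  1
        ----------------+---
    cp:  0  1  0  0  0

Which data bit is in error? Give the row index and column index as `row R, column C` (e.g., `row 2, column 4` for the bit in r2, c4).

Recompute each row's even parity and compare to rp:
  r0: data parity 0, sent rp 0 → ok
  r1: data parity 1, sent rp 1 → ok
  r2: data parity 1, sent rp 1 → ok
  r3: data parity 0, sent rp 0 → ok
  r4: data parity 0, sent rp 1 → mismatch
Recompute each column's even parity and compare to cp:
  c0: data parity 0, sent cp 0 → ok
  c1: data parity 0, sent cp 1 → mismatch
  c2: data parity 0, sent cp 0 → ok
  c3: data parity 0, sent cp 0 → ok
  c4: data parity 0, sent cp 0 → ok
Exactly one row (r4) and one column (c1) fail → the flipped bit is at their intersection.

row 4, column 1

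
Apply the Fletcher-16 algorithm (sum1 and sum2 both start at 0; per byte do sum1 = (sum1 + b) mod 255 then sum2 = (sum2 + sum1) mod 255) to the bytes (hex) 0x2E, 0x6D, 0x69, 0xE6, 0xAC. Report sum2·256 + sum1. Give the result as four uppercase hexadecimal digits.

5398

Running sums (mod 255):
  after byte 0 (0x2E): sum1=46, sum2=46
  after byte 1 (0x6D): sum1=155, sum2=201
  after byte 2 (0x69): sum1=5, sum2=206
  after byte 3 (0xE6): sum1=235, sum2=186
  after byte 4 (0xAC): sum1=152, sum2=83
Checksum = sum2·256 + sum1 = 83·256 + 152 = 21400 = 0x5398.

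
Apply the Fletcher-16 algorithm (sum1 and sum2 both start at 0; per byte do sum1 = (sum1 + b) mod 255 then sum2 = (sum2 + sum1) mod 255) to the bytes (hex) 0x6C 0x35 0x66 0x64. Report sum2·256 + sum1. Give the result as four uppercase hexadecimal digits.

Running sums (mod 255):
  after byte 0 (0x6C): sum1=108, sum2=108
  after byte 1 (0x35): sum1=161, sum2=14
  after byte 2 (0x66): sum1=8, sum2=22
  after byte 3 (0x64): sum1=108, sum2=130
Checksum = sum2·256 + sum1 = 130·256 + 108 = 33388 = 0x826C.

826C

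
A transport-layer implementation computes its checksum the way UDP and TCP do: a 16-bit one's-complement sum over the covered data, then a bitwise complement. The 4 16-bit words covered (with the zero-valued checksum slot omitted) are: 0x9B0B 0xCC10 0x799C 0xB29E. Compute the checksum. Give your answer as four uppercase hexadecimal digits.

6CA8

One's-complement addition (fold any carry out of bit 15 back into bit 0):
  0x9B0B + 0xCC10 = 0x1671B → wrap carry → 0x671C
  0x671C + 0x799C = 0x0E0B8
  0xE0B8 + 0xB29E = 0x19356 → wrap carry → 0x9357
One's-complement sum = 0x9357.
Checksum = ~0x9357 & 0xFFFF = 0x6CA8.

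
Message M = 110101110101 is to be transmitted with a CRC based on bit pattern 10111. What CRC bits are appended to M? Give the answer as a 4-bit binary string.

1111

Append 4 zeros: 1101011101010000. Divide by 10111 (XOR where the leading bit is 1):
  pos 0: 11010 XOR 10111 = 01101
  pos 1: 11011 XOR 10111 = 01100
  pos 2: 11001 XOR 10111 = 01110
  pos 3: 11101 XOR 10111 = 01010
  pos 4: 10100 XOR 10111 = 00011
  pos 7: 11101 XOR 10111 = 01010
  pos 8: 10100 XOR 10111 = 00011
  pos 11: 11000 XOR 10111 = 01111
Remainder (last 4 bits) = 1111. This is the CRC / FCS.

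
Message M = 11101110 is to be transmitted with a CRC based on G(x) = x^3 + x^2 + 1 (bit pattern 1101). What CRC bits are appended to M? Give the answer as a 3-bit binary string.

001

Append 3 zeros: 11101110000. Divide by 1101 (XOR where the leading bit is 1):
  pos 0: 1110 XOR 1101 = 0011
  pos 2: 1111 XOR 1101 = 0010
  pos 4: 1010 XOR 1101 = 0111
  pos 5: 1110 XOR 1101 = 0011
  pos 7: 1100 XOR 1101 = 0001
Remainder (last 3 bits) = 001. This is the CRC / FCS.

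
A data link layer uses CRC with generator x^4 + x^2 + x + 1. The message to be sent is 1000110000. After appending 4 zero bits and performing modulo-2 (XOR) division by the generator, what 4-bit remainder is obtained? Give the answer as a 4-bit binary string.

1101

Append 4 zeros: 10001100000000. Divide by 10111 (XOR where the leading bit is 1):
  pos 0: 10001 XOR 10111 = 00110
  pos 2: 11010 XOR 10111 = 01101
  pos 3: 11010 XOR 10111 = 01101
  pos 4: 11010 XOR 10111 = 01101
  pos 5: 11010 XOR 10111 = 01101
  pos 6: 11010 XOR 10111 = 01101
  pos 7: 11010 XOR 10111 = 01101
  pos 8: 11010 XOR 10111 = 01101
  pos 9: 11010 XOR 10111 = 01101
Remainder (last 4 bits) = 1101. This is the CRC / FCS.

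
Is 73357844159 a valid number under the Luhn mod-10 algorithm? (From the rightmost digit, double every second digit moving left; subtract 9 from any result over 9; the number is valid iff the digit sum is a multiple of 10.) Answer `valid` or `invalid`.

From the right, keep odd positions and double even positions (subtract 9 from any doubled value over 9):
  doubled (positions 2,4,...): 1 8 7 1 6 → sum 23
  kept (positions 1,3,...): 9 1 4 7 3 7 → sum 31
Total = 54.
54 mod 10 = 4, so the number is invalid.

invalid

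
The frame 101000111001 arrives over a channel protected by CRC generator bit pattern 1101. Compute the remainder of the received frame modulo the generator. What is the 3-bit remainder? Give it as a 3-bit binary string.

Modulo-2 division of 101000111001 by 1101:
  pos 0: 1010 XOR 1101 = 0111
  pos 1: 1110 XOR 1101 = 0011
  pos 3: 1101 XOR 1101 = 0000
  pos 7: 1100 XOR 1101 = 0001
Remainder = 011 (nonzero — an error is detected).

011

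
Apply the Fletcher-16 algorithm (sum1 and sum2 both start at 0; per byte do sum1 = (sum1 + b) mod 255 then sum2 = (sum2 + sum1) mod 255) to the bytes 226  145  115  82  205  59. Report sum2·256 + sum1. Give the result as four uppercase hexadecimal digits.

Running sums (mod 255):
  after byte 0 (226): sum1=226, sum2=226
  after byte 1 (145): sum1=116, sum2=87
  after byte 2 (115): sum1=231, sum2=63
  after byte 3 (82): sum1=58, sum2=121
  after byte 4 (205): sum1=8, sum2=129
  after byte 5 (59): sum1=67, sum2=196
Checksum = sum2·256 + sum1 = 196·256 + 67 = 50243 = 0xC443.

C443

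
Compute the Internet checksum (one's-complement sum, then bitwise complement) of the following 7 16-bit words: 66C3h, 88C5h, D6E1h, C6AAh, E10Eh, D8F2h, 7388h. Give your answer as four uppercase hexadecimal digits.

One's-complement addition (fold any carry out of bit 15 back into bit 0):
  0x66C3 + 0x88C5 = 0x0EF88
  0xEF88 + 0xD6E1 = 0x1C669 → wrap carry → 0xC66A
  0xC66A + 0xC6AA = 0x18D14 → wrap carry → 0x8D15
  0x8D15 + 0xE10E = 0x16E23 → wrap carry → 0x6E24
  0x6E24 + 0xD8F2 = 0x14716 → wrap carry → 0x4717
  0x4717 + 0x7388 = 0x0BA9F
One's-complement sum = 0xBA9F.
Checksum = ~0xBA9F & 0xFFFF = 0x4560.

4560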